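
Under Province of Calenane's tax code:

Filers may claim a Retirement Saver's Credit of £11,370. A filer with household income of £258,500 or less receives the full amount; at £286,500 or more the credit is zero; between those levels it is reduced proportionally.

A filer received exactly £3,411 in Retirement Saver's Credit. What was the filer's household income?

£278,100

£3,411 is 3,411/11,370 of the full £11,370, so 7,959/11,370 of the £28,000 range has been used: income = £258,500 + £28,000 × 7,959/11,370 = £278,100.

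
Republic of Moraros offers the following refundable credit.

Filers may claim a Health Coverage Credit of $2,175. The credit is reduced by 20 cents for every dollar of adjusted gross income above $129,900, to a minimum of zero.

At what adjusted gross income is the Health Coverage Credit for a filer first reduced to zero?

The credit falls by 20% of each dollar above $129,900, so it reaches zero when the excess is $2,175 / 20% = $10,875: income = $129,900 + $10,875 = $140,775.

$140,775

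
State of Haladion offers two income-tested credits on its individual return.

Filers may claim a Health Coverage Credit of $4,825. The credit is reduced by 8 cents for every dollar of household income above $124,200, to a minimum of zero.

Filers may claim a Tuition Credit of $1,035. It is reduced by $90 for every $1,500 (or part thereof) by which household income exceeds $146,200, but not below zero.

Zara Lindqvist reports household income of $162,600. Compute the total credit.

$1,798

Health Coverage Credit: 8% of the $38,400 excess over $124,200 is $3,072; credit = $4,825 − $3,072 = $1,753.
Tuition Credit: income exceeds $146,200 by $16,400, which is 11 full-or-partial $1,500 increments; reduction = 11 × $90 = $990, leaving $45.
Total: $1,753 + $45 = $1,798.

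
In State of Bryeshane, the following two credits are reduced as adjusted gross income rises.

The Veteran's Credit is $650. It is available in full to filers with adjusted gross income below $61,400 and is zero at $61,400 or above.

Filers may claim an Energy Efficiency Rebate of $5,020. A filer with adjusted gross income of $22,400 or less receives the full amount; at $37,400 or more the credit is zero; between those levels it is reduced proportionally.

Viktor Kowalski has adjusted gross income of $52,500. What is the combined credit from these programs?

Veteran's Credit: $52,500 is below the $61,400 cutoff, so the full $650 applies.
Energy Efficiency Rebate: $52,500 is at or above $37,400, so the credit is $0.
Total: $650 + $0 = $650.

$650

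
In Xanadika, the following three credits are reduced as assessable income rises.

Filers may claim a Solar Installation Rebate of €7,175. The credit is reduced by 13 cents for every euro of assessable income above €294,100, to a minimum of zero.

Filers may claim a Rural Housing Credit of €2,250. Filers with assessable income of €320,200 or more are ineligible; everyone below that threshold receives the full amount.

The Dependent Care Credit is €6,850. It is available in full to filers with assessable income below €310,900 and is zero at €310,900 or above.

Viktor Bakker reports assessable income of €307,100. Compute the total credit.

Solar Installation Rebate: 13% of the €13,000 excess over €294,100 is €1,690; credit = €7,175 − €1,690 = €5,485.
Rural Housing Credit: €307,100 is below the €320,200 cutoff, so the full €2,250 applies.
Dependent Care Credit: €307,100 is below the €310,900 cutoff, so the full €6,850 applies.
Total: €5,485 + €2,250 + €6,850 = €14,585.

€14,585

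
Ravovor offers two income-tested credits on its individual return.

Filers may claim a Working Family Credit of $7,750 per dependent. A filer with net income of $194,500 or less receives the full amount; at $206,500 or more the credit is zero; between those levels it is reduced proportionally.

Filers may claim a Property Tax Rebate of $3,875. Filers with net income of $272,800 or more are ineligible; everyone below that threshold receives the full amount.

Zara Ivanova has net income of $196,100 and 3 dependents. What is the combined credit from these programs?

$24,025

Working Family Credit: base = 3 × $7,750 = $23,250. $196,100 is $1,600 into a $12,000 phase-out range, leaving 10,400/12,000 of the credit: $23,250 × 10,400/12,000 = $20,150.
Property Tax Rebate: $196,100 is below the $272,800 cutoff, so the full $3,875 applies.
Total: $20,150 + $3,875 = $24,025.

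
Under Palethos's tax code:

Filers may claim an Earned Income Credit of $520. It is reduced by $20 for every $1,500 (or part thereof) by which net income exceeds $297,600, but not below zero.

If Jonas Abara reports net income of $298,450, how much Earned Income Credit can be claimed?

Earned Income Credit: income exceeds $297,600 by $850, which is 1 full-or-partial $1,500 increment; reduction = 1 × $20 = $20, leaving $500.

$500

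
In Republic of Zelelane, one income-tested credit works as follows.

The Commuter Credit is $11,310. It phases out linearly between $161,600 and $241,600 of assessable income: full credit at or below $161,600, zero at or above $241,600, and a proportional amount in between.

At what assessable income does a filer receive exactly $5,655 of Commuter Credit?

$5,655 is 5,655/11,310 of the full $11,310, so 5,655/11,310 of the $80,000 range has been used: income = $161,600 + $80,000 × 5,655/11,310 = $201,600.

$201,600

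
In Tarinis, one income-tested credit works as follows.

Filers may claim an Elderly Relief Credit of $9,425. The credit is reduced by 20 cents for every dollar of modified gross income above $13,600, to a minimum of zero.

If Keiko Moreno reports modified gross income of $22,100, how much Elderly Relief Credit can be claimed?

Elderly Relief Credit: 20% of the $8,500 excess over $13,600 is $1,700; credit = $9,425 − $1,700 = $7,725.

$7,725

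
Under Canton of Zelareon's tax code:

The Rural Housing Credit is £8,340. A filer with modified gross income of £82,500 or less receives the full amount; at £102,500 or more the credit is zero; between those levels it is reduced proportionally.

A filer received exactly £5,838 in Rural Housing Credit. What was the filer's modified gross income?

£88,500

£5,838 is 5,838/8,340 of the full £8,340, so 2,502/8,340 of the £20,000 range has been used: income = £82,500 + £20,000 × 2,502/8,340 = £88,500.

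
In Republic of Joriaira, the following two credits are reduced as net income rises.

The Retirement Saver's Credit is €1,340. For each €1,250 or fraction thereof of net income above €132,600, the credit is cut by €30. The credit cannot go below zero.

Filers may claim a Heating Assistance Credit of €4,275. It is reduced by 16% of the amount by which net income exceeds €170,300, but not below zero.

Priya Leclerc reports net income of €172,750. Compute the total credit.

€4,233

Retirement Saver's Credit: income exceeds €132,600 by €40,150, which is 33 full-or-partial €1,250 increments; reduction = 33 × €30 = €990, leaving €350.
Heating Assistance Credit: 16% of the €2,450 excess over €170,300 is €392; credit = €4,275 − €392 = €3,883.
Total: €350 + €3,883 = €4,233.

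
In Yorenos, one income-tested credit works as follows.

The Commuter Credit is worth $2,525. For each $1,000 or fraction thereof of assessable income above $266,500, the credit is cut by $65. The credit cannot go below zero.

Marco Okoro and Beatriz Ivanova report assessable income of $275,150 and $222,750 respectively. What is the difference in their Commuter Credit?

Marco ($275,150): Commuter Credit: income exceeds $266,500 by $8,650, which is 9 full-or-partial $1,000 increments; reduction = 9 × $65 = $585, leaving $1,940.
Beatriz ($222,750): Commuter Credit: $222,750 is at or below the $266,500 threshold, so the full $2,525 applies.
Difference: |$1,940 − $2,525| = $585.

$585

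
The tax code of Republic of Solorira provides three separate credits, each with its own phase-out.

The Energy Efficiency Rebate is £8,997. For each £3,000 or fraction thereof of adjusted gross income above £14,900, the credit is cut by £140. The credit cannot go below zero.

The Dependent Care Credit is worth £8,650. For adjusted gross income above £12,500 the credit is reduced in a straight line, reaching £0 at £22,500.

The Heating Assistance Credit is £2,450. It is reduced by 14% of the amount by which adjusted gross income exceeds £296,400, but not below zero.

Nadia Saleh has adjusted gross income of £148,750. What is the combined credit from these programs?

Energy Efficiency Rebate: income exceeds £14,900 by £133,850, which is 45 full-or-partial £3,000 increments; reduction = 45 × £140 = £6,300, leaving £2,697.
Dependent Care Credit: £148,750 is at or above £22,500, so the credit is £0.
Heating Assistance Credit: £148,750 is at or below the £296,400 threshold, so the full £2,450 applies.
Total: £2,697 + £0 + £2,450 = £5,147.

£5,147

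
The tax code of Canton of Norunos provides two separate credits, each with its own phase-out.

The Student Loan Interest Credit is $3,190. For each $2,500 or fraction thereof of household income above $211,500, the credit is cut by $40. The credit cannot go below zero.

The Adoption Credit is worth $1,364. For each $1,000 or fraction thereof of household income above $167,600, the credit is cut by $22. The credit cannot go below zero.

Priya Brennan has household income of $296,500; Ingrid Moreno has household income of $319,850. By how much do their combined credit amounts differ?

$400

Priya ($296,500): Student Loan Interest Credit: income exceeds $211,500 by $85,000, which is 34 full-or-partial $2,500 increments; reduction = 34 × $40 = $1,360, leaving $1,830. Adoption Credit: income exceeds $167,600 by $128,900 → 129 increments × $22 = $2,838 ≥ base, so the credit is $0. total $1,830 + $0 = $1,830
Ingrid ($319,850): Student Loan Interest Credit: income exceeds $211,500 by $108,350, which is 44 full-or-partial $2,500 increments; reduction = 44 × $40 = $1,760, leaving $1,430. Adoption Credit: income exceeds $167,600 by $152,250 → 153 increments × $22 = $3,366 ≥ base, so the credit is $0. total $1,430 + $0 = $1,430
Difference: |$1,830 − $1,430| = $400.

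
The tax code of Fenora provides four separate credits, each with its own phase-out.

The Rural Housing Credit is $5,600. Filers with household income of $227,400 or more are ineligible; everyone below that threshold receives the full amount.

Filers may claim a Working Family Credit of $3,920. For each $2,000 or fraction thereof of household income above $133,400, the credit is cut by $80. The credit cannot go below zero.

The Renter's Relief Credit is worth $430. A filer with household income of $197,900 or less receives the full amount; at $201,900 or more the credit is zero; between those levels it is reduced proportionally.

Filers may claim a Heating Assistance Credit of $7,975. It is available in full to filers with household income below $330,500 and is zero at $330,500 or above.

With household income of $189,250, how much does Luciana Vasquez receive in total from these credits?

$15,685

Rural Housing Credit: $189,250 is below the $227,400 cutoff, so the full $5,600 applies.
Working Family Credit: income exceeds $133,400 by $55,850, which is 28 full-or-partial $2,000 increments; reduction = 28 × $80 = $2,240, leaving $1,680.
Renter's Relief Credit: $189,250 is at or below the $197,900 threshold, so the full $430 applies.
Heating Assistance Credit: $189,250 is below the $330,500 cutoff, so the full $7,975 applies.
Total: $5,600 + $1,680 + $430 + $7,975 = $15,685.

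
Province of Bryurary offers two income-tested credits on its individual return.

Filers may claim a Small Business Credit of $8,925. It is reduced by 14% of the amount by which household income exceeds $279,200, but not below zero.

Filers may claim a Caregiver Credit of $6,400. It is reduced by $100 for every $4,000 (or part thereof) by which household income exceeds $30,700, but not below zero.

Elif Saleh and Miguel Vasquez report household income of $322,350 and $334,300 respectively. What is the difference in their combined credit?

Elif ($322,350): Small Business Credit: 14% of the $43,150 excess over $279,200 is $6,041; credit = $8,925 − $6,041 = $2,884. Caregiver Credit: income exceeds $30,700 by $291,650 → 73 increments × $100 = $7,300 ≥ base, so the credit is $0. total $2,884 + $0 = $2,884
Miguel ($334,300): Small Business Credit: 14% of the $55,100 excess over $279,200 is $7,714; credit = $8,925 − $7,714 = $1,211. Caregiver Credit: income exceeds $30,700 by $303,600 → 76 increments × $100 = $7,600 ≥ base, so the credit is $0. total $1,211 + $0 = $1,211
Difference: |$2,884 − $1,211| = $1,673.

$1,673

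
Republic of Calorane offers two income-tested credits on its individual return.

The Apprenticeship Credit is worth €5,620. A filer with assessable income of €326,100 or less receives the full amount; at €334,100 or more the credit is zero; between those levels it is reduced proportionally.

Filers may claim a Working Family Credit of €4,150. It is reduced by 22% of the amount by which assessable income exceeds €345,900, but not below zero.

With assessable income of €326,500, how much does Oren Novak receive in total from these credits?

€9,489

Apprenticeship Credit: €326,500 is €400 into a €8,000 phase-out range, leaving 7,600/8,000 of the credit: €5,620 × 7,600/8,000 = €5,339.
Working Family Credit: €326,500 is at or below the €345,900 threshold, so the full €4,150 applies.
Total: €5,339 + €4,150 = €9,489.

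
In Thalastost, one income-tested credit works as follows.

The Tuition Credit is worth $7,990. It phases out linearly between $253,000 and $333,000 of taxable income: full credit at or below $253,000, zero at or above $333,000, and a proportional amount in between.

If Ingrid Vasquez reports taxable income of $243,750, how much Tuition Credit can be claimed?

$7,990

Tuition Credit: $243,750 is at or below the $253,000 threshold, so the full $7,990 applies.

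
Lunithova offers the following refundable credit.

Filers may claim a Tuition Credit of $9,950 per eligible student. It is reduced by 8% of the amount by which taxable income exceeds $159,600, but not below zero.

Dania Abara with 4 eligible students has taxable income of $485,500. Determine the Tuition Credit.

$13,728

Tuition Credit: base = 4 × $9,950 = $39,800. 8% of the $325,900 excess over $159,600 is $26,072; credit = $39,800 − $26,072 = $13,728.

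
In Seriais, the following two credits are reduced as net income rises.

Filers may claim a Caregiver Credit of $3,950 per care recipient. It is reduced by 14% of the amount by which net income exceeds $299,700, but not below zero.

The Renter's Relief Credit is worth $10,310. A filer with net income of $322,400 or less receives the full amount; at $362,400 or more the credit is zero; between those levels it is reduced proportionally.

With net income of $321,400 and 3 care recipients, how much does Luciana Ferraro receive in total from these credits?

Caregiver Credit: base = 3 × $3,950 = $11,850. 14% of the $21,700 excess over $299,700 is $3,038; credit = $11,850 − $3,038 = $8,812.
Renter's Relief Credit: $321,400 is at or below the $322,400 threshold, so the full $10,310 applies.
Total: $8,812 + $10,310 = $19,122.

$19,122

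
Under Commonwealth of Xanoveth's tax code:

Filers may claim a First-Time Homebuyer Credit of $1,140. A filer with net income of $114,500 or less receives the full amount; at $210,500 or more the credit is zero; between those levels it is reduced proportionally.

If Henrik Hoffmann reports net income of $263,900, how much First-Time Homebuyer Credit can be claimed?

$0

First-Time Homebuyer Credit: $263,900 is at or above $210,500, so the credit is $0.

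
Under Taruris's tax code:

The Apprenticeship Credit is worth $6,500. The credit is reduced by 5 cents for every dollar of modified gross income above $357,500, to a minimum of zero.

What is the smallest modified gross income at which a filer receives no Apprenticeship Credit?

$487,500

The credit falls by 5% of each dollar above $357,500, so it reaches zero when the excess is $6,500 / 5% = $130,000: income = $357,500 + $130,000 = $487,500.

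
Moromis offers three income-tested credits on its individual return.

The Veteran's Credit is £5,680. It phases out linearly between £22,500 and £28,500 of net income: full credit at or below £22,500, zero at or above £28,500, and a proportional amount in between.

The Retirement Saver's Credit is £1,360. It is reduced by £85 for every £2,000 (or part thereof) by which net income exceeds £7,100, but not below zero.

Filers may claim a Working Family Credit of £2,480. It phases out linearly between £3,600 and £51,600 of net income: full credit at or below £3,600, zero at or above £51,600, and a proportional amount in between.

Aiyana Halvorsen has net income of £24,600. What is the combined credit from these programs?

£5,682

Veteran's Credit: £24,600 is £2,100 into a £6,000 phase-out range, leaving 3,900/6,000 of the credit: £5,680 × 3,900/6,000 = £3,692.
Retirement Saver's Credit: income exceeds £7,100 by £17,500, which is 9 full-or-partial £2,000 increments; reduction = 9 × £85 = £765, leaving £595.
Working Family Credit: £24,600 is £21,000 into a £48,000 phase-out range, leaving 27,000/48,000 of the credit: £2,480 × 27,000/48,000 = £1,395.
Total: £3,692 + £595 + £1,395 = £5,682.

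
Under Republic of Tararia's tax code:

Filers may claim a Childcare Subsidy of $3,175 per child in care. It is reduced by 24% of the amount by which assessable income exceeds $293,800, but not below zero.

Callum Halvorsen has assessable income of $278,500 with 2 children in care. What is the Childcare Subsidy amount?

Childcare Subsidy: base = 2 × $3,175 = $6,350. $278,500 is at or below the $293,800 threshold, so the full $6,350 applies.

$6,350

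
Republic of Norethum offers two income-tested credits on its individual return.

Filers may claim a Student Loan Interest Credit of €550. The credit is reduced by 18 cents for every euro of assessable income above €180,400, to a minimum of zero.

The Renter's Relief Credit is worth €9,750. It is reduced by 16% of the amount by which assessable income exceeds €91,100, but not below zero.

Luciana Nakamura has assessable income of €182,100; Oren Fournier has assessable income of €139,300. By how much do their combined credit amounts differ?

Luciana (€182,100): Student Loan Interest Credit: 18% of the €1,700 excess over €180,400 is €306; credit = €550 − €306 = €244. Renter's Relief Credit: 16% of the €91,000 excess over €91,100 is €14,560 ≥ base, so the credit is €0. total €244 + €0 = €244
Oren (€139,300): Student Loan Interest Credit: €139,300 is at or below the €180,400 threshold, so the full €550 applies. Renter's Relief Credit: 16% of the €48,200 excess over €91,100 is €7,712; credit = €9,750 − €7,712 = €2,038. total €550 + €2,038 = €2,588
Difference: |€244 − €2,588| = €2,344.

€2,344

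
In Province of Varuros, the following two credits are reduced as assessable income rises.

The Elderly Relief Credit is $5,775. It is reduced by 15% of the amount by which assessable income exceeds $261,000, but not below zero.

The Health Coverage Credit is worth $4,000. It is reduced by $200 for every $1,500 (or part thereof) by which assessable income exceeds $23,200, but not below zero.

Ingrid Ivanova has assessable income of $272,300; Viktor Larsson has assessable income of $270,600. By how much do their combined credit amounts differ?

$255

Ingrid ($272,300): Elderly Relief Credit: 15% of the $11,300 excess over $261,000 is $1,695; credit = $5,775 − $1,695 = $4,080. Health Coverage Credit: income exceeds $23,200 by $249,100 → 167 increments × $200 = $33,400 ≥ base, so the credit is $0. total $4,080 + $0 = $4,080
Viktor ($270,600): Elderly Relief Credit: 15% of the $9,600 excess over $261,000 is $1,440; credit = $5,775 − $1,440 = $4,335. Health Coverage Credit: income exceeds $23,200 by $247,400 → 165 increments × $200 = $33,000 ≥ base, so the credit is $0. total $4,335 + $0 = $4,335
Difference: |$4,080 − $4,335| = $255.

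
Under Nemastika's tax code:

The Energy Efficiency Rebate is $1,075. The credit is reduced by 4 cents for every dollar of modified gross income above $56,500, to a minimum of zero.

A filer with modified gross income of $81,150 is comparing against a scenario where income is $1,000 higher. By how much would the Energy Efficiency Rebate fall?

At $81,150 — 4% of the $24,650 excess over $56,500 is $986; credit = $1,075 − $986 = $89.
At $82,150 — 4% of the $25,650 excess over $56,500 is $1,026; credit = $1,075 − $1,026 = $49.
Lost: $89 − $49 = $40.

$40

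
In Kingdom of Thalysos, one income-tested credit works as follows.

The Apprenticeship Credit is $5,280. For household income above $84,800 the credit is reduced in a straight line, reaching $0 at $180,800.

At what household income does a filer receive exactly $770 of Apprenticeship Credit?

$166,800

$770 is 770/5,280 of the full $5,280, so 4,510/5,280 of the $96,000 range has been used: income = $84,800 + $96,000 × 4,510/5,280 = $166,800.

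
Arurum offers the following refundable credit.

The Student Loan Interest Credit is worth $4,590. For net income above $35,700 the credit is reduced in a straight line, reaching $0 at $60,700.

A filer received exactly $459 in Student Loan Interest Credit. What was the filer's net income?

$58,200

$459 is 459/4,590 of the full $4,590, so 4,131/4,590 of the $25,000 range has been used: income = $35,700 + $25,000 × 4,131/4,590 = $58,200.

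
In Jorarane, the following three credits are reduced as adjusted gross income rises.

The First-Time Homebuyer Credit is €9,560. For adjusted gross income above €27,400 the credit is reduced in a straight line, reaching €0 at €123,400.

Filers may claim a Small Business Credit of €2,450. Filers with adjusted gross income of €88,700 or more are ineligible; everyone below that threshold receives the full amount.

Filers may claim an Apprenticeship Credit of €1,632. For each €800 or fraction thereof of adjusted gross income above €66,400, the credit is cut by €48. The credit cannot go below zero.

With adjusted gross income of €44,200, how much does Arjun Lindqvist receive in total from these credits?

€11,969

First-Time Homebuyer Credit: €44,200 is €16,800 into a €96,000 phase-out range, leaving 79,200/96,000 of the credit: €9,560 × 79,200/96,000 = €7,887.
Small Business Credit: €44,200 is below the €88,700 cutoff, so the full €2,450 applies.
Apprenticeship Credit: €44,200 is at or below the €66,400 threshold, so the full €1,632 applies.
Total: €7,887 + €2,450 + €1,632 = €11,969.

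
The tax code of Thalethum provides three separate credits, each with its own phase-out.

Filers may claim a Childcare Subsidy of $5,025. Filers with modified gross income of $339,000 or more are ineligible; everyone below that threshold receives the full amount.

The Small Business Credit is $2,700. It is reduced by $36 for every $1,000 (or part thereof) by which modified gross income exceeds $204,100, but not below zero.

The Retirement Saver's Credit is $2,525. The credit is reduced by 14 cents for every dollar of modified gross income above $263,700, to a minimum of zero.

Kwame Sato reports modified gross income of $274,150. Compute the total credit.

Childcare Subsidy: $274,150 is below the $339,000 cutoff, so the full $5,025 applies.
Small Business Credit: income exceeds $204,100 by $70,050, which is 71 full-or-partial $1,000 increments; reduction = 71 × $36 = $2,556, leaving $144.
Retirement Saver's Credit: 14% of the $10,450 excess over $263,700 is $1,463; credit = $2,525 − $1,463 = $1,062.
Total: $5,025 + $144 + $1,062 = $6,231.

$6,231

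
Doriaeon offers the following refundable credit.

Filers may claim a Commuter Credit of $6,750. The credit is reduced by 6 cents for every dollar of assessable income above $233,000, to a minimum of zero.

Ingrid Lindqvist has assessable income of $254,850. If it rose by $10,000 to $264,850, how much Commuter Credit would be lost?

At $254,850 — 6% of the $21,850 excess over $233,000 is $1,311; credit = $6,750 − $1,311 = $5,439.
At $264,850 — 6% of the $31,850 excess over $233,000 is $1,911; credit = $6,750 − $1,911 = $4,839.
Lost: $5,439 − $4,839 = $600.

$600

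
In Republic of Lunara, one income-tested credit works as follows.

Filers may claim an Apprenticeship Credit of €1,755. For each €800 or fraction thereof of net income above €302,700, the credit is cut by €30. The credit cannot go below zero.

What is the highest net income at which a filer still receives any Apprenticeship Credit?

After 58 increments the reduction is 58 × €30 = €1,740, leaving €15; one more increment wipes it out. Increment 58 ends at excess 58 × €800 = €46,400, so the highest qualifying income is €302,700 + €46,400 = €349,100.

€349,100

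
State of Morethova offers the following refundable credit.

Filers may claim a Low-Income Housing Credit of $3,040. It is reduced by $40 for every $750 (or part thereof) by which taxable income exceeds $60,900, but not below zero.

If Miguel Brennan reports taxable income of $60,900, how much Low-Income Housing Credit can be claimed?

$3,040

Low-Income Housing Credit: $60,900 is at or below the $60,900 threshold, so the full $3,040 applies.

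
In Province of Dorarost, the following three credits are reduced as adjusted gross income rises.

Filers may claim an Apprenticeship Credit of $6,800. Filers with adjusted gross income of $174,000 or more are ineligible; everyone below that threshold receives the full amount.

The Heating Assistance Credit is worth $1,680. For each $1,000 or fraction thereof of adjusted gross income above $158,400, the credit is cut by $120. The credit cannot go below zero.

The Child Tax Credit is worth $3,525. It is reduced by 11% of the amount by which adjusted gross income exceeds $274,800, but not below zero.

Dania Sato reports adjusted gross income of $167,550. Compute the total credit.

Apprenticeship Credit: $167,550 is below the $174,000 cutoff, so the full $6,800 applies.
Heating Assistance Credit: income exceeds $158,400 by $9,150, which is 10 full-or-partial $1,000 increments; reduction = 10 × $120 = $1,200, leaving $480.
Child Tax Credit: $167,550 is at or below the $274,800 threshold, so the full $3,525 applies.
Total: $6,800 + $480 + $3,525 = $10,805.

$10,805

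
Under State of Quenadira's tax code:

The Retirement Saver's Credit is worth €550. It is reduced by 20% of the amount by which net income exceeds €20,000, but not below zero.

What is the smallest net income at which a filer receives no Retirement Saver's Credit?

€22,750

The credit falls by 20% of each euro above €20,000, so it reaches zero when the excess is €550 / 20% = €2,750: income = €20,000 + €2,750 = €22,750.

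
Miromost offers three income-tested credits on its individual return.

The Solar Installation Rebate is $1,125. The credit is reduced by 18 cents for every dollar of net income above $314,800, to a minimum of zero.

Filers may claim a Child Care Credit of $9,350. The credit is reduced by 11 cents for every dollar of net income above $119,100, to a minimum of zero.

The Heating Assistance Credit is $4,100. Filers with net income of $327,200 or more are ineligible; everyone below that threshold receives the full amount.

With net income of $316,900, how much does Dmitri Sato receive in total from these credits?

Solar Installation Rebate: 18% of the $2,100 excess over $314,800 is $378; credit = $1,125 − $378 = $747.
Child Care Credit: 11% of the $197,800 excess over $119,100 is $21,758 ≥ base, so the credit is $0.
Heating Assistance Credit: $316,900 is below the $327,200 cutoff, so the full $4,100 applies.
Total: $747 + $0 + $4,100 = $4,847.

$4,847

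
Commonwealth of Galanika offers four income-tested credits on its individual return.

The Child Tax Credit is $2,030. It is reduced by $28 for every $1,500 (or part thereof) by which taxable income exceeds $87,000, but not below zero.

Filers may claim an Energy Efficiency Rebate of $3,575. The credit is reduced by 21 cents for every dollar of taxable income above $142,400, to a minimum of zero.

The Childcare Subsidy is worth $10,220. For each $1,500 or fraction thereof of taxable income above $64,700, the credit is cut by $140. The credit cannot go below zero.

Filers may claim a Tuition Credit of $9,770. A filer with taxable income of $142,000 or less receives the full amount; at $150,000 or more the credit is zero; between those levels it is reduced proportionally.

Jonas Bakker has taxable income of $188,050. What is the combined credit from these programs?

$126

Child Tax Credit: income exceeds $87,000 by $101,050, which is 68 full-or-partial $1,500 increments; reduction = 68 × $28 = $1,904, leaving $126.
Energy Efficiency Rebate: 21% of the $45,650 excess over $142,400 is $9,586.50 ≥ base, so the credit is $0.
Childcare Subsidy: income exceeds $64,700 by $123,350 → 83 increments × $140 = $11,620 ≥ base, so the credit is $0.
Tuition Credit: $188,050 is at or above $150,000, so the credit is $0.
Total: $126 + $0 + $0 + $0 = $126.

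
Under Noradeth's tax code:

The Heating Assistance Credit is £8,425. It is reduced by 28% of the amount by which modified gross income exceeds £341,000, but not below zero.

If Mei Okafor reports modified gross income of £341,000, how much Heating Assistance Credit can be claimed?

£8,425

Heating Assistance Credit: £341,000 is at or below the £341,000 threshold, so the full £8,425 applies.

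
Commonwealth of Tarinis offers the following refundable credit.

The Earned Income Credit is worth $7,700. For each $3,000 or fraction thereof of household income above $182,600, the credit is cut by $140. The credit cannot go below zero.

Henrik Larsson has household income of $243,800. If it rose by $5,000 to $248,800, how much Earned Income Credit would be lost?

$280

At $243,800 — income exceeds $182,600 by $61,200, which is 21 full-or-partial $3,000 increments; reduction = 21 × $140 = $2,940, leaving $4,760.
At $248,800 — income exceeds $182,600 by $66,200, which is 23 full-or-partial $3,000 increments; reduction = 23 × $140 = $3,220, leaving $4,480.
Lost: $4,760 − $4,480 = $280.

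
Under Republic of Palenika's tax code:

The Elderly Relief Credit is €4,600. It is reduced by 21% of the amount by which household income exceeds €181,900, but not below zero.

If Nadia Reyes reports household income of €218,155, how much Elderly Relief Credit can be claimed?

Elderly Relief Credit: 21% of the €36,255 excess over €181,900 is €7,613.55 ≥ base, so the credit is €0.

€0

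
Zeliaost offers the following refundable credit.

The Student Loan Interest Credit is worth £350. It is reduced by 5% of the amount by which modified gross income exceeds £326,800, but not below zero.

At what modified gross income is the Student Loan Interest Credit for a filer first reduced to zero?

£333,800

The credit falls by 5% of each pound above £326,800, so it reaches zero when the excess is £350 / 5% = £7,000: income = £326,800 + £7,000 = £333,800.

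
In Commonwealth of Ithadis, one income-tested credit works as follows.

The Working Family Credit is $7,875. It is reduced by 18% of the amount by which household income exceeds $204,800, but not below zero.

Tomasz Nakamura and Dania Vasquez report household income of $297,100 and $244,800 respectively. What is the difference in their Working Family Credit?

Tomasz ($297,100): Working Family Credit: 18% of the $92,300 excess over $204,800 is $16,614 ≥ base, so the credit is $0.
Dania ($244,800): Working Family Credit: 18% of the $40,000 excess over $204,800 is $7,200; credit = $7,875 − $7,200 = $675.
Difference: |$0 − $675| = $675.

$675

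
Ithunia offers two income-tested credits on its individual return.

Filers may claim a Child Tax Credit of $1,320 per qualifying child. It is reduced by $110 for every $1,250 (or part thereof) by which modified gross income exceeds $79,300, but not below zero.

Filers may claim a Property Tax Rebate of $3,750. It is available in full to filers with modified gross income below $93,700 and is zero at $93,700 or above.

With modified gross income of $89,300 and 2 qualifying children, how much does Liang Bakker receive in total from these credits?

$5,510

Child Tax Credit: base = 2 × $1,320 = $2,640. income exceeds $79,300 by $10,000, which is 8 full-or-partial $1,250 increments; reduction = 8 × $110 = $880, leaving $1,760.
Property Tax Rebate: $89,300 is below the $93,700 cutoff, so the full $3,750 applies.
Total: $1,760 + $3,750 = $5,510.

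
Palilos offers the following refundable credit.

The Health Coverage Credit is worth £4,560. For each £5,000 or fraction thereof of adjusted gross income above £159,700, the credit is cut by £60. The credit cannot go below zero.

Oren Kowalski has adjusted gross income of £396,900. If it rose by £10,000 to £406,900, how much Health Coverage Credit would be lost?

£120

At £396,900 — income exceeds £159,700 by £237,200, which is 48 full-or-partial £5,000 increments; reduction = 48 × £60 = £2,880, leaving £1,680.
At £406,900 — income exceeds £159,700 by £247,200, which is 50 full-or-partial £5,000 increments; reduction = 50 × £60 = £3,000, leaving £1,560.
Lost: £1,680 − £1,560 = £120.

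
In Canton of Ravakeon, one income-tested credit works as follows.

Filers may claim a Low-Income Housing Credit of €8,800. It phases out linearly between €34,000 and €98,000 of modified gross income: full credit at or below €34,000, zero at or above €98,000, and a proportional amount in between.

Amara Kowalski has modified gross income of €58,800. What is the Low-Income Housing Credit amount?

€5,390

Low-Income Housing Credit: €58,800 is €24,800 into a €64,000 phase-out range, leaving 39,200/64,000 of the credit: €8,800 × 39,200/64,000 = €5,390.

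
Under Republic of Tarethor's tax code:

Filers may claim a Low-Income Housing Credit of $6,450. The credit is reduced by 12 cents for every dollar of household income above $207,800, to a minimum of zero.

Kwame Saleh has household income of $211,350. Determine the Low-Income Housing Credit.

Low-Income Housing Credit: 12% of the $3,550 excess over $207,800 is $426; credit = $6,450 − $426 = $6,024.

$6,024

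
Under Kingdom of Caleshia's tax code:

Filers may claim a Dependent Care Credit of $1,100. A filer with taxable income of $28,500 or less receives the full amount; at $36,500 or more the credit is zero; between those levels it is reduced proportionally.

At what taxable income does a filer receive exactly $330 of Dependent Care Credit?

$330 is 330/1,100 of the full $1,100, so 770/1,100 of the $8,000 range has been used: income = $28,500 + $8,000 × 770/1,100 = $34,100.

$34,100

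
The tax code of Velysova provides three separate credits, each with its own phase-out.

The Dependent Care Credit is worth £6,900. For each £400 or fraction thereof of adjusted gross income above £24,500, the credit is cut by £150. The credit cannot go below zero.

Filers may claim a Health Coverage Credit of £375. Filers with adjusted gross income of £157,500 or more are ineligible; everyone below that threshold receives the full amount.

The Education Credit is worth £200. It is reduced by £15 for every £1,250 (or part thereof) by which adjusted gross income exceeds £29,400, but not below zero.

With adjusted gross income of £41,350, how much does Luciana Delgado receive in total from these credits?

£875

Dependent Care Credit: income exceeds £24,500 by £16,850, which is 43 full-or-partial £400 increments; reduction = 43 × £150 = £6,450, leaving £450.
Health Coverage Credit: £41,350 is below the £157,500 cutoff, so the full £375 applies.
Education Credit: income exceeds £29,400 by £11,950, which is 10 full-or-partial £1,250 increments; reduction = 10 × £15 = £150, leaving £50.
Total: £450 + £375 + £50 = £875.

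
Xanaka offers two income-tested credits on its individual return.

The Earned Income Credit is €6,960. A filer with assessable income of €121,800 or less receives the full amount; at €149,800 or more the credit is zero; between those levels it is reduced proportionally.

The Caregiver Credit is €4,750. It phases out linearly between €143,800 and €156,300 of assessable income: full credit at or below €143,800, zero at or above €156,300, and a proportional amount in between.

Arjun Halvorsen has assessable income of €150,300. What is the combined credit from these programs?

Earned Income Credit: €150,300 is at or above €149,800, so the credit is €0.
Caregiver Credit: €150,300 is €6,500 into a €12,500 phase-out range, leaving 6,000/12,500 of the credit: €4,750 × 6,000/12,500 = €2,280.
Total: €0 + €2,280 = €2,280.

€2,280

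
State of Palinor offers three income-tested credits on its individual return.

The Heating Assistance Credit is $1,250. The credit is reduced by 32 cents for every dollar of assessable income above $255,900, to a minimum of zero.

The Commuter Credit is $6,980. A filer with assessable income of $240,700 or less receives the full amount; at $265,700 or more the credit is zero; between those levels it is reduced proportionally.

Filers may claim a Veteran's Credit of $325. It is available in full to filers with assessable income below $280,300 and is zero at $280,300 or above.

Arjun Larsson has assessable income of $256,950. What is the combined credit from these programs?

$3,682

Heating Assistance Credit: 32% of the $1,050 excess over $255,900 is $336; credit = $1,250 − $336 = $914.
Commuter Credit: $256,950 is $16,250 into a $25,000 phase-out range, leaving 8,750/25,000 of the credit: $6,980 × 8,750/25,000 = $2,443.
Veteran's Credit: $256,950 is below the $280,300 cutoff, so the full $325 applies.
Total: $914 + $2,443 + $325 = $3,682.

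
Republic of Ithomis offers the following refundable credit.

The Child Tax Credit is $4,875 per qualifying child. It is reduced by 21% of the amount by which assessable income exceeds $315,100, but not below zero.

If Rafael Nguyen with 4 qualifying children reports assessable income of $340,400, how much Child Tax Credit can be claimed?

$14,187

Child Tax Credit: base = 4 × $4,875 = $19,500. 21% of the $25,300 excess over $315,100 is $5,313; credit = $19,500 − $5,313 = $14,187.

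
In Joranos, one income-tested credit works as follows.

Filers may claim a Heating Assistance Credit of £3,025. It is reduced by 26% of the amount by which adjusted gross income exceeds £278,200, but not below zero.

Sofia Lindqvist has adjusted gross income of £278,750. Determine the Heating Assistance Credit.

£2,882

Heating Assistance Credit: 26% of the £550 excess over £278,200 is £143; credit = £3,025 − £143 = £2,882.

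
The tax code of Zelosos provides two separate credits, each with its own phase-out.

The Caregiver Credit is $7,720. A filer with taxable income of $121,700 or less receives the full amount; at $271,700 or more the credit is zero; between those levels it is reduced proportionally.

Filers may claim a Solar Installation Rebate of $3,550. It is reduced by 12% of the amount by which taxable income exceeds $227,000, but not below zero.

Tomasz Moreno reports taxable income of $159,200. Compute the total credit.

Caregiver Credit: $159,200 is $37,500 into a $150,000 phase-out range, leaving 112,500/150,000 of the credit: $7,720 × 112,500/150,000 = $5,790.
Solar Installation Rebate: $159,200 is at or below the $227,000 threshold, so the full $3,550 applies.
Total: $5,790 + $3,550 = $9,340.

$9,340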